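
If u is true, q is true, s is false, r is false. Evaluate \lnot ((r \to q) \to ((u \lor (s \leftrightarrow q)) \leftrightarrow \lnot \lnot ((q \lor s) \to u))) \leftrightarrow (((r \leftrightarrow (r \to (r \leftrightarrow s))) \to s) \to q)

Substituting u=T, q=T, s=F, r=F:
r \to q = F \to T = T
s \leftrightarrow q = F \leftrightarrow T = F
u \lor (s \leftrightarrow q) = T \lor F = T
q \lor s = T \lor F = T
(q \lor s) \to u = T \to T = T
\lnot ((q \lor s) \to u) = \lnot T = F
\lnot \lnot ((q \lor s) \to u) = \lnot F = T
(u \lor (s \leftrightarrow q)) \leftrightarrow \lnot \lnot ((q \lor s) \to u) = T \leftrightarrow T = T
(r \to q) \to ((u \lor (s \leftrightarrow q)) \leftrightarrow \lnot \lnot ((q \lor s) \to u)) = T \to T = T
\lnot ((r \to q) \to ((u \lor (s \leftrightarrow q)) \leftrightarrow \lnot \lnot ((q \lor s) \to u))) = \lnot T = F
r \leftrightarrow s = F \leftrightarrow F = T
r \to (r \leftrightarrow s) = F \to T = T
r \leftrightarrow (r \to (r \leftrightarrow s)) = F \leftrightarrow T = F
(r \leftrightarrow (r \to (r \leftrightarrow s))) \to s = F \to F = T
((r \leftrightarrow (r \to (r \leftrightarrow s))) \to s) \to q = T \to T = T
\lnot ((r \to q) \to ((u \lor (s \leftrightarrow q)) \leftrightarrow \lnot \lnot ((q \lor s) \to u))) \leftrightarrow (((r \leftrightarrow (r \to (r \leftrightarrow s))) \to s) \to q) = F \leftrightarrow T = F

F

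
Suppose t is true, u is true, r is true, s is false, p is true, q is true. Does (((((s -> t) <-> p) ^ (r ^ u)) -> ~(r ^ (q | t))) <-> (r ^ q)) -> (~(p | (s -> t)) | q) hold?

1

Substituting t=1, u=1, r=1, s=0, p=1, q=1:
s -> t = 0 -> 1 = 1
(s -> t) <-> p = 1 <-> 1 = 1
r ^ u = 1 ^ 1 = 0
((s -> t) <-> p) ^ (r ^ u) = 1 ^ 0 = 1
q | t = 1 | 1 = 1
r ^ (q | t) = 1 ^ 1 = 0
~(r ^ (q | t)) = ~0 = 1
(((s -> t) <-> p) ^ (r ^ u)) -> ~(r ^ (q | t)) = 1 -> 1 = 1
r ^ q = 1 ^ 1 = 0
((((s -> t) <-> p) ^ (r ^ u)) -> ~(r ^ (q | t))) <-> (r ^ q) = 1 <-> 0 = 0
s -> t = 0 -> 1 = 1
p | (s -> t) = 1 | 1 = 1
~(p | (s -> t)) = ~1 = 0
~(p | (s -> t)) | q = 0 | 1 = 1
(((((s -> t) <-> p) ^ (r ^ u)) -> ~(r ^ (q | t))) <-> (r ^ q)) -> (~(p | (s -> t)) | q) = 0 -> 1 = 1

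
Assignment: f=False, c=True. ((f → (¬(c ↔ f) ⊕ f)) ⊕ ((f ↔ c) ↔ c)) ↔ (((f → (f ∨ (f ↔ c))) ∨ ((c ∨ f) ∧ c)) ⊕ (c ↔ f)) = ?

True

c ↔ f = True ↔ False = False
¬(c ↔ f) = ¬False = True
¬(c ↔ f) ⊕ f = True ⊕ False = True
f → (¬(c ↔ f) ⊕ f) = False → True = True
f ↔ c = False ↔ True = False
(f ↔ c) ↔ c = False ↔ True = False
(f → (¬(c ↔ f) ⊕ f)) ⊕ ((f ↔ c) ↔ c) = True ⊕ False = True
f ↔ c = False ↔ True = False
f ∨ (f ↔ c) = False ∨ False = False
f → (f ∨ (f ↔ c)) = False → False = True
c ∨ f = True ∨ False = True
(c ∨ f) ∧ c = True ∧ True = True
(f → (f ∨ (f ↔ c))) ∨ ((c ∨ f) ∧ c) = True ∨ True = True
c ↔ f = True ↔ False = False
((f → (f ∨ (f ↔ c))) ∨ ((c ∨ f) ∧ c)) ⊕ (c ↔ f) = True ⊕ False = True
((f → (¬(c ↔ f) ⊕ f)) ⊕ ((f ↔ c) ↔ c)) ↔ (((f → (f ∨ (f ↔ c))) ∨ ((c ∨ f) ∧ c)) ⊕ (c ↔ f)) = True ↔ True = True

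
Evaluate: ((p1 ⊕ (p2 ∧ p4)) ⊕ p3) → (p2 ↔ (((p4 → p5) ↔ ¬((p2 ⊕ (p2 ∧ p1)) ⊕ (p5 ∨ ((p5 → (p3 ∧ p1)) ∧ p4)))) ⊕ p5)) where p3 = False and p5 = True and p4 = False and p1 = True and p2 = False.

False

Substituting p3=False, p5=True, p4=False, p1=True, p2=False:
p2 ∧ p4 = False ∧ False = False
p1 ⊕ (p2 ∧ p4) = True ⊕ False = True
(p1 ⊕ (p2 ∧ p4)) ⊕ p3 = True ⊕ False = True
p4 → p5 = False → True = True
p2 ∧ p1 = False ∧ True = False
p2 ⊕ (p2 ∧ p1) = False ⊕ False = False
p3 ∧ p1 = False ∧ True = False
p5 → (p3 ∧ p1) = True → False = False
(p5 → (p3 ∧ p1)) ∧ p4 = False ∧ False = False
p5 ∨ ((p5 → (p3 ∧ p1)) ∧ p4) = True ∨ False = True
(p2 ⊕ (p2 ∧ p1)) ⊕ (p5 ∨ ((p5 → (p3 ∧ p1)) ∧ p4)) = False ⊕ True = True
¬((p2 ⊕ (p2 ∧ p1)) ⊕ (p5 ∨ ((p5 → (p3 ∧ p1)) ∧ p4))) = ¬True = False
(p4 → p5) ↔ ¬((p2 ⊕ (p2 ∧ p1)) ⊕ (p5 ∨ ((p5 → (p3 ∧ p1)) ∧ p4))) = True ↔ False = False
((p4 → p5) ↔ ¬((p2 ⊕ (p2 ∧ p1)) ⊕ (p5 ∨ ((p5 → (p3 ∧ p1)) ∧ p4)))) ⊕ p5 = False ⊕ True = True
p2 ↔ (((p4 → p5) ↔ ¬((p2 ⊕ (p2 ∧ p1)) ⊕ (p5 ∨ ((p5 → (p3 ∧ p1)) ∧ p4)))) ⊕ p5) = False ↔ True = False
((p1 ⊕ (p2 ∧ p4)) ⊕ p3) → (p2 ↔ (((p4 → p5) ↔ ¬((p2 ⊕ (p2 ∧ p1)) ⊕ (p5 ∨ ((p5 → (p3 ∧ p1)) ∧ p4)))) ⊕ p5)) = True → False = False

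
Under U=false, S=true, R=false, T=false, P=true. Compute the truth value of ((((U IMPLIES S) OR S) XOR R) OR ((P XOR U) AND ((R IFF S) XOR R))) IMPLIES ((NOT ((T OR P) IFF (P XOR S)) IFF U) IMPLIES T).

U IMPLIES S = false IMPLIES true = true
(U IMPLIES S) OR S = true OR true = true
((U IMPLIES S) OR S) XOR R = true XOR false = true
P XOR U = true XOR false = true
R IFF S = false IFF true = false
(R IFF S) XOR R = false XOR false = false
(P XOR U) AND ((R IFF S) XOR R) = true AND false = false
(((U IMPLIES S) OR S) XOR R) OR ((P XOR U) AND ((R IFF S) XOR R)) = true OR false = true
T OR P = false OR true = true
P XOR S = true XOR true = false
(T OR P) IFF (P XOR S) = true IFF false = false
NOT ((T OR P) IFF (P XOR S)) = NOT false = true
NOT ((T OR P) IFF (P XOR S)) IFF U = true IFF false = false
(NOT ((T OR P) IFF (P XOR S)) IFF U) IMPLIES T = false IMPLIES false = true
((((U IMPLIES S) OR S) XOR R) OR ((P XOR U) AND ((R IFF S) XOR R))) IMPLIES ((NOT ((T OR P) IFF (P XOR S)) IFF U) IMPLIES T) = true IMPLIES true = true

true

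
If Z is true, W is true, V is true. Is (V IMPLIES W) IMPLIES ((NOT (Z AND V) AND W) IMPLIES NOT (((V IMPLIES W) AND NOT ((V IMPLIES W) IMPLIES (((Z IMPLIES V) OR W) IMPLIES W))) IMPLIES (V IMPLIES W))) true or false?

True

V IMPLIES W = True IMPLIES True = True
Z AND V = True AND True = True
NOT (Z AND V) = NOT True = False
NOT (Z AND V) AND W = False AND True = False
V IMPLIES W = True IMPLIES True = True
V IMPLIES W = True IMPLIES True = True
Z IMPLIES V = True IMPLIES True = True
(Z IMPLIES V) OR W = True OR True = True
((Z IMPLIES V) OR W) IMPLIES W = True IMPLIES True = True
(V IMPLIES W) IMPLIES (((Z IMPLIES V) OR W) IMPLIES W) = True IMPLIES True = True
NOT ((V IMPLIES W) IMPLIES (((Z IMPLIES V) OR W) IMPLIES W)) = NOT True = False
(V IMPLIES W) AND NOT ((V IMPLIES W) IMPLIES (((Z IMPLIES V) OR W) IMPLIES W)) = True AND False = False
V IMPLIES W = True IMPLIES True = True
((V IMPLIES W) AND NOT ((V IMPLIES W) IMPLIES (((Z IMPLIES V) OR W) IMPLIES W))) IMPLIES (V IMPLIES W) = False IMPLIES True = True
NOT (((V IMPLIES W) AND NOT ((V IMPLIES W) IMPLIES (((Z IMPLIES V) OR W) IMPLIES W))) IMPLIES (V IMPLIES W)) = NOT True = False
(NOT (Z AND V) AND W) IMPLIES NOT (((V IMPLIES W) AND NOT ((V IMPLIES W) IMPLIES (((Z IMPLIES V) OR W) IMPLIES W))) IMPLIES (V IMPLIES W)) = False IMPLIES False = True
(V IMPLIES W) IMPLIES ((NOT (Z AND V) AND W) IMPLIES NOT (((V IMPLIES W) AND NOT ((V IMPLIES W) IMPLIES (((Z IMPLIES V) OR W) IMPLIES W))) IMPLIES (V IMPLIES W))) = True IMPLIES True = True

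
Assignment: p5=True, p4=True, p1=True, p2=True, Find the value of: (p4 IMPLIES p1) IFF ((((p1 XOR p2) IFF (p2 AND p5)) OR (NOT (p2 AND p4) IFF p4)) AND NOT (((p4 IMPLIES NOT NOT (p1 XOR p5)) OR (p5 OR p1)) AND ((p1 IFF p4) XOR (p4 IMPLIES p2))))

p4 IMPLIES p1 = True IMPLIES True = True
p1 XOR p2 = True XOR True = False
p2 AND p5 = True AND True = True
(p1 XOR p2) IFF (p2 AND p5) = False IFF True = False
p2 AND p4 = True AND True = True
NOT (p2 AND p4) = NOT True = False
NOT (p2 AND p4) IFF p4 = False IFF True = False
((p1 XOR p2) IFF (p2 AND p5)) OR (NOT (p2 AND p4) IFF p4) = False OR False = False
p1 XOR p5 = True XOR True = False
NOT (p1 XOR p5) = NOT False = True
NOT NOT (p1 XOR p5) = NOT True = False
p4 IMPLIES NOT NOT (p1 XOR p5) = True IMPLIES False = False
p5 OR p1 = True OR True = True
(p4 IMPLIES NOT NOT (p1 XOR p5)) OR (p5 OR p1) = False OR True = True
p1 IFF p4 = True IFF True = True
p4 IMPLIES p2 = True IMPLIES True = True
(p1 IFF p4) XOR (p4 IMPLIES p2) = True XOR True = False
((p4 IMPLIES NOT NOT (p1 XOR p5)) OR (p5 OR p1)) AND ((p1 IFF p4) XOR (p4 IMPLIES p2)) = True AND False = False
NOT (((p4 IMPLIES NOT NOT (p1 XOR p5)) OR (p5 OR p1)) AND ((p1 IFF p4) XOR (p4 IMPLIES p2))) = NOT False = True
(((p1 XOR p2) IFF (p2 AND p5)) OR (NOT (p2 AND p4) IFF p4)) AND NOT (((p4 IMPLIES NOT NOT (p1 XOR p5)) OR (p5 OR p1)) AND ((p1 IFF p4) XOR (p4 IMPLIES p2))) = False AND True = False
(p4 IMPLIES p1) IFF ((((p1 XOR p2) IFF (p2 AND p5)) OR (NOT (p2 AND p4) IFF p4)) AND NOT (((p4 IMPLIES NOT NOT (p1 XOR p5)) OR (p5 OR p1)) AND ((p1 IFF p4) XOR (p4 IMPLIES p2)))) = True IFF False = False

False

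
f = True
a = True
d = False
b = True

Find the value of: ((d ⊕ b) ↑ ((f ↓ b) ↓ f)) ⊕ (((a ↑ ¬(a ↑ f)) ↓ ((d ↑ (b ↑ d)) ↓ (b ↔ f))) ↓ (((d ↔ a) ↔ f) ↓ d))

True

d ⊕ b = False ⊕ True = True
f ↓ b = True ↓ True = False
(f ↓ b) ↓ f = False ↓ True = False
(d ⊕ b) ↑ ((f ↓ b) ↓ f) = True ↑ False = True
a ↑ f = True ↑ True = False
¬(a ↑ f) = ¬False = True
a ↑ ¬(a ↑ f) = True ↑ True = False
b ↑ d = True ↑ False = True
d ↑ (b ↑ d) = False ↑ True = True
b ↔ f = True ↔ True = True
(d ↑ (b ↑ d)) ↓ (b ↔ f) = True ↓ True = False
(a ↑ ¬(a ↑ f)) ↓ ((d ↑ (b ↑ d)) ↓ (b ↔ f)) = False ↓ False = True
d ↔ a = False ↔ True = False
(d ↔ a) ↔ f = False ↔ True = False
((d ↔ a) ↔ f) ↓ d = False ↓ False = True
((a ↑ ¬(a ↑ f)) ↓ ((d ↑ (b ↑ d)) ↓ (b ↔ f))) ↓ (((d ↔ a) ↔ f) ↓ d) = True ↓ True = False
((d ⊕ b) ↑ ((f ↓ b) ↓ f)) ⊕ (((a ↑ ¬(a ↑ f)) ↓ ((d ↑ (b ↑ d)) ↓ (b ↔ f))) ↓ (((d ↔ a) ↔ f) ↓ d)) = True ⊕ False = True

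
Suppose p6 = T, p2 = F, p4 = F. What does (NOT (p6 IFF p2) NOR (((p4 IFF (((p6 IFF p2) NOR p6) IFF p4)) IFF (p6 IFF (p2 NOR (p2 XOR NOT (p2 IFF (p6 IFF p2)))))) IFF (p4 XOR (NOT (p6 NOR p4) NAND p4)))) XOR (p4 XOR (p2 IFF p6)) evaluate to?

p6 IFF p2 = T IFF F = F
NOT (p6 IFF p2) = NOT F = T
p6 IFF p2 = T IFF F = F
(p6 IFF p2) NOR p6 = F NOR T = F
((p6 IFF p2) NOR p6) IFF p4 = F IFF F = T
p4 IFF (((p6 IFF p2) NOR p6) IFF p4) = F IFF T = F
p6 IFF p2 = T IFF F = F
p2 IFF (p6 IFF p2) = F IFF F = T
NOT (p2 IFF (p6 IFF p2)) = NOT T = F
p2 XOR NOT (p2 IFF (p6 IFF p2)) = F XOR F = F
p2 NOR (p2 XOR NOT (p2 IFF (p6 IFF p2))) = F NOR F = T
p6 IFF (p2 NOR (p2 XOR NOT (p2 IFF (p6 IFF p2)))) = T IFF T = T
(p4 IFF (((p6 IFF p2) NOR p6) IFF p4)) IFF (p6 IFF (p2 NOR (p2 XOR NOT (p2 IFF (p6 IFF p2))))) = F IFF T = F
p6 NOR p4 = T NOR F = F
NOT (p6 NOR p4) = NOT F = T
NOT (p6 NOR p4) NAND p4 = T NAND F = T
p4 XOR (NOT (p6 NOR p4) NAND p4) = F XOR T = T
((p4 IFF (((p6 IFF p2) NOR p6) IFF p4)) IFF (p6 IFF (p2 NOR (p2 XOR NOT (p2 IFF (p6 IFF p2)))))) IFF (p4 XOR (NOT (p6 NOR p4) NAND p4)) = F IFF T = F
NOT (p6 IFF p2) NOR (((p4 IFF (((p6 IFF p2) NOR p6) IFF p4)) IFF (p6 IFF (p2 NOR (p2 XOR NOT (p2 IFF (p6 IFF p2)))))) IFF (p4 XOR (NOT (p6 NOR p4) NAND p4))) = T NOR F = F
p2 IFF p6 = F IFF T = F
p4 XOR (p2 IFF p6) = F XOR F = F
(NOT (p6 IFF p2) NOR (((p4 IFF (((p6 IFF p2) NOR p6) IFF p4)) IFF (p6 IFF (p2 NOR (p2 XOR NOT (p2 IFF (p6 IFF p2)))))) IFF (p4 XOR (NOT (p6 NOR p4) NAND p4)))) XOR (p4 XOR (p2 IFF p6)) = F XOR F = F

F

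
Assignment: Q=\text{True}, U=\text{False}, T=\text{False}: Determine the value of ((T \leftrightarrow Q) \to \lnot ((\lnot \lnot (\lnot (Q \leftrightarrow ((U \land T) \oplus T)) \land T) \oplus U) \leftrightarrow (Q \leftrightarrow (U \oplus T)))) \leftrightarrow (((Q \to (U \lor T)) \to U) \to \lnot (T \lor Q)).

\text{False}

T \leftrightarrow Q = \text{False} \leftrightarrow \text{True} = \text{False}
U \land T = \text{False} \land \text{False} = \text{False}
(U \land T) \oplus T = \text{False} \oplus \text{False} = \text{False}
Q \leftrightarrow ((U \land T) \oplus T) = \text{True} \leftrightarrow \text{False} = \text{False}
\lnot (Q \leftrightarrow ((U \land T) \oplus T)) = \lnot \text{False} = \text{True}
\lnot (Q \leftrightarrow ((U \land T) \oplus T)) \land T = \text{True} \land \text{False} = \text{False}
\lnot (\lnot (Q \leftrightarrow ((U \land T) \oplus T)) \land T) = \lnot \text{False} = \text{True}
\lnot \lnot (\lnot (Q \leftrightarrow ((U \land T) \oplus T)) \land T) = \lnot \text{True} = \text{False}
\lnot \lnot (\lnot (Q \leftrightarrow ((U \land T) \oplus T)) \land T) \oplus U = \text{False} \oplus \text{False} = \text{False}
U \oplus T = \text{False} \oplus \text{False} = \text{False}
Q \leftrightarrow (U \oplus T) = \text{True} \leftrightarrow \text{False} = \text{False}
(\lnot \lnot (\lnot (Q \leftrightarrow ((U \land T) \oplus T)) \land T) \oplus U) \leftrightarrow (Q \leftrightarrow (U \oplus T)) = \text{False} \leftrightarrow \text{False} = \text{True}
\lnot ((\lnot \lnot (\lnot (Q \leftrightarrow ((U \land T) \oplus T)) \land T) \oplus U) \leftrightarrow (Q \leftrightarrow (U \oplus T))) = \lnot \text{True} = \text{False}
(T \leftrightarrow Q) \to \lnot ((\lnot \lnot (\lnot (Q \leftrightarrow ((U \land T) \oplus T)) \land T) \oplus U) \leftrightarrow (Q \leftrightarrow (U \oplus T))) = \text{False} \to \text{False} = \text{True}
U \lor T = \text{False} \lor \text{False} = \text{False}
Q \to (U \lor T) = \text{True} \to \text{False} = \text{False}
(Q \to (U \lor T)) \to U = \text{False} \to \text{False} = \text{True}
T \lor Q = \text{False} \lor \text{True} = \text{True}
\lnot (T \lor Q) = \lnot \text{True} = \text{False}
((Q \to (U \lor T)) \to U) \to \lnot (T \lor Q) = \text{True} \to \text{False} = \text{False}
((T \leftrightarrow Q) \to \lnot ((\lnot \lnot (\lnot (Q \leftrightarrow ((U \land T) \oplus T)) \land T) \oplus U) \leftrightarrow (Q \leftrightarrow (U \oplus T)))) \leftrightarrow (((Q \to (U \lor T)) \to U) \to \lnot (T \lor Q)) = \text{True} \leftrightarrow \text{False} = \text{False}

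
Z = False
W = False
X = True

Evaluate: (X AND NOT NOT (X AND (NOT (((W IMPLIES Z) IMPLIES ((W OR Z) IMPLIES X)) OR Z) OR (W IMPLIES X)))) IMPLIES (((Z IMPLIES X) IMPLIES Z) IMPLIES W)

Substituting Z=False, W=False, X=True:
W IMPLIES Z = False IMPLIES False = True
W OR Z = False OR False = False
(W OR Z) IMPLIES X = False IMPLIES True = True
(W IMPLIES Z) IMPLIES ((W OR Z) IMPLIES X) = True IMPLIES True = True
((W IMPLIES Z) IMPLIES ((W OR Z) IMPLIES X)) OR Z = True OR False = True
NOT (((W IMPLIES Z) IMPLIES ((W OR Z) IMPLIES X)) OR Z) = NOT True = False
W IMPLIES X = False IMPLIES True = True
NOT (((W IMPLIES Z) IMPLIES ((W OR Z) IMPLIES X)) OR Z) OR (W IMPLIES X) = False OR True = True
X AND (NOT (((W IMPLIES Z) IMPLIES ((W OR Z) IMPLIES X)) OR Z) OR (W IMPLIES X)) = True AND True = True
NOT (X AND (NOT (((W IMPLIES Z) IMPLIES ((W OR Z) IMPLIES X)) OR Z) OR (W IMPLIES X))) = NOT True = False
NOT NOT (X AND (NOT (((W IMPLIES Z) IMPLIES ((W OR Z) IMPLIES X)) OR Z) OR (W IMPLIES X))) = NOT False = True
X AND NOT NOT (X AND (NOT (((W IMPLIES Z) IMPLIES ((W OR Z) IMPLIES X)) OR Z) OR (W IMPLIES X))) = True AND True = True
Z IMPLIES X = False IMPLIES True = True
(Z IMPLIES X) IMPLIES Z = True IMPLIES False = False
((Z IMPLIES X) IMPLIES Z) IMPLIES W = False IMPLIES False = True
(X AND NOT NOT (X AND (NOT (((W IMPLIES Z) IMPLIES ((W OR Z) IMPLIES X)) OR Z) OR (W IMPLIES X)))) IMPLIES (((Z IMPLIES X) IMPLIES Z) IMPLIES W) = True IMPLIES True = True

True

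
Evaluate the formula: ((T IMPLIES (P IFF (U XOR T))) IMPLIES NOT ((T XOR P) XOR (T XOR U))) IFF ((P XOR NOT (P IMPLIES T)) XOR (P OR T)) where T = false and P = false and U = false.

U XOR T = false XOR false = false
P IFF (U XOR T) = false IFF false = true
T IMPLIES (P IFF (U XOR T)) = false IMPLIES true = true
T XOR P = false XOR false = false
T XOR U = false XOR false = false
(T XOR P) XOR (T XOR U) = false XOR false = false
NOT ((T XOR P) XOR (T XOR U)) = NOT false = true
(T IMPLIES (P IFF (U XOR T))) IMPLIES NOT ((T XOR P) XOR (T XOR U)) = true IMPLIES true = true
P IMPLIES T = false IMPLIES false = true
NOT (P IMPLIES T) = NOT true = false
P XOR NOT (P IMPLIES T) = false XOR false = false
P OR T = false OR false = false
(P XOR NOT (P IMPLIES T)) XOR (P OR T) = false XOR false = false
((T IMPLIES (P IFF (U XOR T))) IMPLIES NOT ((T XOR P) XOR (T XOR U))) IFF ((P XOR NOT (P IMPLIES T)) XOR (P OR T)) = true IFF false = false

false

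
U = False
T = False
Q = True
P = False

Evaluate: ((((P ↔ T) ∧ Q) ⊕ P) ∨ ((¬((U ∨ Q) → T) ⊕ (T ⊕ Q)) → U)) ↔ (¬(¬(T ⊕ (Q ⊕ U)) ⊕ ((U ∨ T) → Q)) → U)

Substituting U=False, T=False, Q=True, P=False:
P ↔ T = False ↔ False = True
(P ↔ T) ∧ Q = True ∧ True = True
((P ↔ T) ∧ Q) ⊕ P = True ⊕ False = True
U ∨ Q = False ∨ True = True
(U ∨ Q) → T = True → False = False
¬((U ∨ Q) → T) = ¬False = True
T ⊕ Q = False ⊕ True = True
¬((U ∨ Q) → T) ⊕ (T ⊕ Q) = True ⊕ True = False
(¬((U ∨ Q) → T) ⊕ (T ⊕ Q)) → U = False → False = True
(((P ↔ T) ∧ Q) ⊕ P) ∨ ((¬((U ∨ Q) → T) ⊕ (T ⊕ Q)) → U) = True ∨ True = True
Q ⊕ U = True ⊕ False = True
T ⊕ (Q ⊕ U) = False ⊕ True = True
¬(T ⊕ (Q ⊕ U)) = ¬True = False
U ∨ T = False ∨ False = False
(U ∨ T) → Q = False → True = True
¬(T ⊕ (Q ⊕ U)) ⊕ ((U ∨ T) → Q) = False ⊕ True = True
¬(¬(T ⊕ (Q ⊕ U)) ⊕ ((U ∨ T) → Q)) = ¬True = False
¬(¬(T ⊕ (Q ⊕ U)) ⊕ ((U ∨ T) → Q)) → U = False → False = True
((((P ↔ T) ∧ Q) ⊕ P) ∨ ((¬((U ∨ Q) → T) ⊕ (T ⊕ Q)) → U)) ↔ (¬(¬(T ⊕ (Q ⊕ U)) ⊕ ((U ∨ T) → Q)) → U) = True ↔ True = True

True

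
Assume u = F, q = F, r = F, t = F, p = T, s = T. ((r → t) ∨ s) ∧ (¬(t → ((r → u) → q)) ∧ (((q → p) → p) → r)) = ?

F

Substituting u=F, q=F, r=F, t=F, p=T, s=T:
r → t = F → F = T
(r → t) ∨ s = T ∨ T = T
r → u = F → F = T
(r → u) → q = T → F = F
t → ((r → u) → q) = F → F = T
¬(t → ((r → u) → q)) = ¬T = F
q → p = F → T = T
(q → p) → p = T → T = T
((q → p) → p) → r = T → F = F
¬(t → ((r → u) → q)) ∧ (((q → p) → p) → r) = F ∧ F = F
((r → t) ∨ s) ∧ (¬(t → ((r → u) → q)) ∧ (((q → p) → p) → r)) = T ∧ F = F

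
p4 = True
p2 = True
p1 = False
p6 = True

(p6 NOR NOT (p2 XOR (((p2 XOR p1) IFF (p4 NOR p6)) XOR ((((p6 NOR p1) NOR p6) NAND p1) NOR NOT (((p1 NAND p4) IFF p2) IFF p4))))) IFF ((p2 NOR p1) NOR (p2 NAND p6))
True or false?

False

p2 XOR p1 = True XOR False = True
p4 NOR p6 = True NOR True = False
(p2 XOR p1) IFF (p4 NOR p6) = True IFF False = False
p6 NOR p1 = True NOR False = False
(p6 NOR p1) NOR p6 = False NOR True = False
((p6 NOR p1) NOR p6) NAND p1 = False NAND False = True
p1 NAND p4 = False NAND True = True
(p1 NAND p4) IFF p2 = True IFF True = True
((p1 NAND p4) IFF p2) IFF p4 = True IFF True = True
NOT (((p1 NAND p4) IFF p2) IFF p4) = NOT True = False
(((p6 NOR p1) NOR p6) NAND p1) NOR NOT (((p1 NAND p4) IFF p2) IFF p4) = True NOR False = False
((p2 XOR p1) IFF (p4 NOR p6)) XOR ((((p6 NOR p1) NOR p6) NAND p1) NOR NOT (((p1 NAND p4) IFF p2) IFF p4)) = False XOR False = False
p2 XOR (((p2 XOR p1) IFF (p4 NOR p6)) XOR ((((p6 NOR p1) NOR p6) NAND p1) NOR NOT (((p1 NAND p4) IFF p2) IFF p4))) = True XOR False = True
NOT (p2 XOR (((p2 XOR p1) IFF (p4 NOR p6)) XOR ((((p6 NOR p1) NOR p6) NAND p1) NOR NOT (((p1 NAND p4) IFF p2) IFF p4)))) = NOT True = False
p6 NOR NOT (p2 XOR (((p2 XOR p1) IFF (p4 NOR p6)) XOR ((((p6 NOR p1) NOR p6) NAND p1) NOR NOT (((p1 NAND p4) IFF p2) IFF p4)))) = True NOR False = False
p2 NOR p1 = True NOR False = False
p2 NAND p6 = True NAND True = False
(p2 NOR p1) NOR (p2 NAND p6) = False NOR False = True
(p6 NOR NOT (p2 XOR (((p2 XOR p1) IFF (p4 NOR p6)) XOR ((((p6 NOR p1) NOR p6) NAND p1) NOR NOT (((p1 NAND p4) IFF p2) IFF p4))))) IFF ((p2 NOR p1) NOR (p2 NAND p6)) = False IFF True = False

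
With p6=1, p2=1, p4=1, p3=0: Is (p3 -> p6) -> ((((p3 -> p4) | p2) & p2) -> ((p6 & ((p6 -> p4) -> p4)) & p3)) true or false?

0

Substituting p6=1, p2=1, p4=1, p3=0:
p3 -> p6 = 0 -> 1 = 1
p3 -> p4 = 0 -> 1 = 1
(p3 -> p4) | p2 = 1 | 1 = 1
((p3 -> p4) | p2) & p2 = 1 & 1 = 1
p6 -> p4 = 1 -> 1 = 1
(p6 -> p4) -> p4 = 1 -> 1 = 1
p6 & ((p6 -> p4) -> p4) = 1 & 1 = 1
(p6 & ((p6 -> p4) -> p4)) & p3 = 1 & 0 = 0
(((p3 -> p4) | p2) & p2) -> ((p6 & ((p6 -> p4) -> p4)) & p3) = 1 -> 0 = 0
(p3 -> p6) -> ((((p3 -> p4) | p2) & p2) -> ((p6 & ((p6 -> p4) -> p4)) & p3)) = 1 -> 0 = 0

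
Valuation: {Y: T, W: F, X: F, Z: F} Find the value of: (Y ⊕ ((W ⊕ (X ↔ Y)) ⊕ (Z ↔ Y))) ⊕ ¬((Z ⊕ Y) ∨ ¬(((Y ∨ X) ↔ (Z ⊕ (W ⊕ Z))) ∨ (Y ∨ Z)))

T

Substituting Y=T, W=F, X=F, Z=F:
X ↔ Y = F ↔ T = F
W ⊕ (X ↔ Y) = F ⊕ F = F
Z ↔ Y = F ↔ T = F
(W ⊕ (X ↔ Y)) ⊕ (Z ↔ Y) = F ⊕ F = F
Y ⊕ ((W ⊕ (X ↔ Y)) ⊕ (Z ↔ Y)) = T ⊕ F = T
Z ⊕ Y = F ⊕ T = T
Y ∨ X = T ∨ F = T
W ⊕ Z = F ⊕ F = F
Z ⊕ (W ⊕ Z) = F ⊕ F = F
(Y ∨ X) ↔ (Z ⊕ (W ⊕ Z)) = T ↔ F = F
Y ∨ Z = T ∨ F = T
((Y ∨ X) ↔ (Z ⊕ (W ⊕ Z))) ∨ (Y ∨ Z) = F ∨ T = T
¬(((Y ∨ X) ↔ (Z ⊕ (W ⊕ Z))) ∨ (Y ∨ Z)) = ¬T = F
(Z ⊕ Y) ∨ ¬(((Y ∨ X) ↔ (Z ⊕ (W ⊕ Z))) ∨ (Y ∨ Z)) = T ∨ F = T
¬((Z ⊕ Y) ∨ ¬(((Y ∨ X) ↔ (Z ⊕ (W ⊕ Z))) ∨ (Y ∨ Z))) = ¬T = F
(Y ⊕ ((W ⊕ (X ↔ Y)) ⊕ (Z ↔ Y))) ⊕ ¬((Z ⊕ Y) ∨ ¬(((Y ∨ X) ↔ (Z ⊕ (W ⊕ Z))) ∨ (Y ∨ Z))) = T ⊕ F = T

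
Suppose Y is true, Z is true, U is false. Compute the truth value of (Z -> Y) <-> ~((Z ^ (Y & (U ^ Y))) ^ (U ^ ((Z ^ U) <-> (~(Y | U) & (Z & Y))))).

True

Z -> Y = True -> True = True
U ^ Y = False ^ True = True
Y & (U ^ Y) = True & True = True
Z ^ (Y & (U ^ Y)) = True ^ True = False
Z ^ U = True ^ False = True
Y | U = True | False = True
~(Y | U) = ~True = False
Z & Y = True & True = True
~(Y | U) & (Z & Y) = False & True = False
(Z ^ U) <-> (~(Y | U) & (Z & Y)) = True <-> False = False
U ^ ((Z ^ U) <-> (~(Y | U) & (Z & Y))) = False ^ False = False
(Z ^ (Y & (U ^ Y))) ^ (U ^ ((Z ^ U) <-> (~(Y | U) & (Z & Y)))) = False ^ False = False
~((Z ^ (Y & (U ^ Y))) ^ (U ^ ((Z ^ U) <-> (~(Y | U) & (Z & Y))))) = ~False = True
(Z -> Y) <-> ~((Z ^ (Y & (U ^ Y))) ^ (U ^ ((Z ^ U) <-> (~(Y | U) & (Z & Y))))) = True <-> True = True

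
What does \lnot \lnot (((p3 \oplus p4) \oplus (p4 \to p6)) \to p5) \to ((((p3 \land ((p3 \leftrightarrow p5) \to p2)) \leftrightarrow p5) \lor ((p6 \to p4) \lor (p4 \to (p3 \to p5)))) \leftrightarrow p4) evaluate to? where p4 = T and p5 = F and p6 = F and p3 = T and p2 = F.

p3 \oplus p4 = T \oplus T = F
p4 \to p6 = T \to F = F
(p3 \oplus p4) \oplus (p4 \to p6) = F \oplus F = F
((p3 \oplus p4) \oplus (p4 \to p6)) \to p5 = F \to F = T
\lnot (((p3 \oplus p4) \oplus (p4 \to p6)) \to p5) = \lnot T = F
\lnot \lnot (((p3 \oplus p4) \oplus (p4 \to p6)) \to p5) = \lnot F = T
p3 \leftrightarrow p5 = T \leftrightarrow F = F
(p3 \leftrightarrow p5) \to p2 = F \to F = T
p3 \land ((p3 \leftrightarrow p5) \to p2) = T \land T = T
(p3 \land ((p3 \leftrightarrow p5) \to p2)) \leftrightarrow p5 = T \leftrightarrow F = F
p6 \to p4 = F \to T = T
p3 \to p5 = T \to F = F
p4 \to (p3 \to p5) = T \to F = F
(p6 \to p4) \lor (p4 \to (p3 \to p5)) = T \lor F = T
((p3 \land ((p3 \leftrightarrow p5) \to p2)) \leftrightarrow p5) \lor ((p6 \to p4) \lor (p4 \to (p3 \to p5))) = F \lor T = T
(((p3 \land ((p3 \leftrightarrow p5) \to p2)) \leftrightarrow p5) \lor ((p6 \to p4) \lor (p4 \to (p3 \to p5)))) \leftrightarrow p4 = T \leftrightarrow T = T
\lnot \lnot (((p3 \oplus p4) \oplus (p4 \to p6)) \to p5) \to ((((p3 \land ((p3 \leftrightarrow p5) \to p2)) \leftrightarrow p5) \lor ((p6 \to p4) \lor (p4 \to (p3 \to p5)))) \leftrightarrow p4) = T \to T = T

T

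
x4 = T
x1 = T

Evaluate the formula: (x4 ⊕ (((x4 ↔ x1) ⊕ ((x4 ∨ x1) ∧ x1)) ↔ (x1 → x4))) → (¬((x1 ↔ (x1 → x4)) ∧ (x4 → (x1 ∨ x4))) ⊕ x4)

x4 ↔ x1 = T ↔ T = T
x4 ∨ x1 = T ∨ T = T
(x4 ∨ x1) ∧ x1 = T ∧ T = T
(x4 ↔ x1) ⊕ ((x4 ∨ x1) ∧ x1) = T ⊕ T = F
x1 → x4 = T → T = T
((x4 ↔ x1) ⊕ ((x4 ∨ x1) ∧ x1)) ↔ (x1 → x4) = F ↔ T = F
x4 ⊕ (((x4 ↔ x1) ⊕ ((x4 ∨ x1) ∧ x1)) ↔ (x1 → x4)) = T ⊕ F = T
x1 → x4 = T → T = T
x1 ↔ (x1 → x4) = T ↔ T = T
x1 ∨ x4 = T ∨ T = T
x4 → (x1 ∨ x4) = T → T = T
(x1 ↔ (x1 → x4)) ∧ (x4 → (x1 ∨ x4)) = T ∧ T = T
¬((x1 ↔ (x1 → x4)) ∧ (x4 → (x1 ∨ x4))) = ¬T = F
¬((x1 ↔ (x1 → x4)) ∧ (x4 → (x1 ∨ x4))) ⊕ x4 = F ⊕ T = T
(x4 ⊕ (((x4 ↔ x1) ⊕ ((x4 ∨ x1) ∧ x1)) ↔ (x1 → x4))) → (¬((x1 ↔ (x1 → x4)) ∧ (x4 → (x1 ∨ x4))) ⊕ x4) = T → T = T

T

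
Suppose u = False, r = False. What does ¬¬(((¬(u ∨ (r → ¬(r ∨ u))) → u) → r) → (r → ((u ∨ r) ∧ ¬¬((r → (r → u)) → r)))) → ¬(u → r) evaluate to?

r ∨ u = False ∨ False = False
¬(r ∨ u) = ¬False = True
r → ¬(r ∨ u) = False → True = True
u ∨ (r → ¬(r ∨ u)) = False ∨ True = True
¬(u ∨ (r → ¬(r ∨ u))) = ¬True = False
¬(u ∨ (r → ¬(r ∨ u))) → u = False → False = True
(¬(u ∨ (r → ¬(r ∨ u))) → u) → r = True → False = False
u ∨ r = False ∨ False = False
r → u = False → False = True
r → (r → u) = False → True = True
(r → (r → u)) → r = True → False = False
¬((r → (r → u)) → r) = ¬False = True
¬¬((r → (r → u)) → r) = ¬True = False
(u ∨ r) ∧ ¬¬((r → (r → u)) → r) = False ∧ False = False
r → ((u ∨ r) ∧ ¬¬((r → (r → u)) → r)) = False → False = True
((¬(u ∨ (r → ¬(r ∨ u))) → u) → r) → (r → ((u ∨ r) ∧ ¬¬((r → (r → u)) → r))) = False → True = True
¬(((¬(u ∨ (r → ¬(r ∨ u))) → u) → r) → (r → ((u ∨ r) ∧ ¬¬((r → (r → u)) → r)))) = ¬True = False
¬¬(((¬(u ∨ (r → ¬(r ∨ u))) → u) → r) → (r → ((u ∨ r) ∧ ¬¬((r → (r → u)) → r)))) = ¬False = True
u → r = False → False = True
¬(u → r) = ¬True = False
¬¬(((¬(u ∨ (r → ¬(r ∨ u))) → u) → r) → (r → ((u ∨ r) ∧ ¬¬((r → (r → u)) → r)))) → ¬(u → r) = True → False = False

False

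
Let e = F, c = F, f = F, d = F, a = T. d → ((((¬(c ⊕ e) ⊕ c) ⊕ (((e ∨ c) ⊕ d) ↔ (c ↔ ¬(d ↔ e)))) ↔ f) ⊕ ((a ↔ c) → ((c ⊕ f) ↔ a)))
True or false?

T

c ⊕ e = F ⊕ F = F
¬(c ⊕ e) = ¬F = T
¬(c ⊕ e) ⊕ c = T ⊕ F = T
e ∨ c = F ∨ F = F
(e ∨ c) ⊕ d = F ⊕ F = F
d ↔ e = F ↔ F = T
¬(d ↔ e) = ¬T = F
c ↔ ¬(d ↔ e) = F ↔ F = T
((e ∨ c) ⊕ d) ↔ (c ↔ ¬(d ↔ e)) = F ↔ T = F
(¬(c ⊕ e) ⊕ c) ⊕ (((e ∨ c) ⊕ d) ↔ (c ↔ ¬(d ↔ e))) = T ⊕ F = T
((¬(c ⊕ e) ⊕ c) ⊕ (((e ∨ c) ⊕ d) ↔ (c ↔ ¬(d ↔ e)))) ↔ f = T ↔ F = F
a ↔ c = T ↔ F = F
c ⊕ f = F ⊕ F = F
(c ⊕ f) ↔ a = F ↔ T = F
(a ↔ c) → ((c ⊕ f) ↔ a) = F → F = T
(((¬(c ⊕ e) ⊕ c) ⊕ (((e ∨ c) ⊕ d) ↔ (c ↔ ¬(d ↔ e)))) ↔ f) ⊕ ((a ↔ c) → ((c ⊕ f) ↔ a)) = F ⊕ T = T
d → ((((¬(c ⊕ e) ⊕ c) ⊕ (((e ∨ c) ⊕ d) ↔ (c ↔ ¬(d ↔ e)))) ↔ f) ⊕ ((a ↔ c) → ((c ⊕ f) ↔ a))) = F → T = T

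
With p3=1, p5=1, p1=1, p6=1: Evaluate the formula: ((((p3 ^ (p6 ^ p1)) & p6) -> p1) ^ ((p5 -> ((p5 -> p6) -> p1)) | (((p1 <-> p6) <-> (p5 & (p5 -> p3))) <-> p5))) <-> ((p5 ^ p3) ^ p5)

0

p6 ^ p1 = 1 ^ 1 = 0
p3 ^ (p6 ^ p1) = 1 ^ 0 = 1
(p3 ^ (p6 ^ p1)) & p6 = 1 & 1 = 1
((p3 ^ (p6 ^ p1)) & p6) -> p1 = 1 -> 1 = 1
p5 -> p6 = 1 -> 1 = 1
(p5 -> p6) -> p1 = 1 -> 1 = 1
p5 -> ((p5 -> p6) -> p1) = 1 -> 1 = 1
p1 <-> p6 = 1 <-> 1 = 1
p5 -> p3 = 1 -> 1 = 1
p5 & (p5 -> p3) = 1 & 1 = 1
(p1 <-> p6) <-> (p5 & (p5 -> p3)) = 1 <-> 1 = 1
((p1 <-> p6) <-> (p5 & (p5 -> p3))) <-> p5 = 1 <-> 1 = 1
(p5 -> ((p5 -> p6) -> p1)) | (((p1 <-> p6) <-> (p5 & (p5 -> p3))) <-> p5) = 1 | 1 = 1
(((p3 ^ (p6 ^ p1)) & p6) -> p1) ^ ((p5 -> ((p5 -> p6) -> p1)) | (((p1 <-> p6) <-> (p5 & (p5 -> p3))) <-> p5)) = 1 ^ 1 = 0
p5 ^ p3 = 1 ^ 1 = 0
(p5 ^ p3) ^ p5 = 0 ^ 1 = 1
((((p3 ^ (p6 ^ p1)) & p6) -> p1) ^ ((p5 -> ((p5 -> p6) -> p1)) | (((p1 <-> p6) <-> (p5 & (p5 -> p3))) <-> p5))) <-> ((p5 ^ p3) ^ p5) = 0 <-> 1 = 0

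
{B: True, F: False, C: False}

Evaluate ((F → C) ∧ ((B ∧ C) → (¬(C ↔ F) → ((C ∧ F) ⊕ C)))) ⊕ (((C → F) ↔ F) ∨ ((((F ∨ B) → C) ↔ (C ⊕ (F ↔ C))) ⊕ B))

False

F → C = False → False = True
B ∧ C = True ∧ False = False
C ↔ F = False ↔ False = True
¬(C ↔ F) = ¬True = False
C ∧ F = False ∧ False = False
(C ∧ F) ⊕ C = False ⊕ False = False
¬(C ↔ F) → ((C ∧ F) ⊕ C) = False → False = True
(B ∧ C) → (¬(C ↔ F) → ((C ∧ F) ⊕ C)) = False → True = True
(F → C) ∧ ((B ∧ C) → (¬(C ↔ F) → ((C ∧ F) ⊕ C))) = True ∧ True = True
C → F = False → False = True
(C → F) ↔ F = True ↔ False = False
F ∨ B = False ∨ True = True
(F ∨ B) → C = True → False = False
F ↔ C = False ↔ False = True
C ⊕ (F ↔ C) = False ⊕ True = True
((F ∨ B) → C) ↔ (C ⊕ (F ↔ C)) = False ↔ True = False
(((F ∨ B) → C) ↔ (C ⊕ (F ↔ C))) ⊕ B = False ⊕ True = True
((C → F) ↔ F) ∨ ((((F ∨ B) → C) ↔ (C ⊕ (F ↔ C))) ⊕ B) = False ∨ True = True
((F → C) ∧ ((B ∧ C) → (¬(C ↔ F) → ((C ∧ F) ⊕ C)))) ⊕ (((C → F) ↔ F) ∨ ((((F ∨ B) → C) ↔ (C ⊕ (F ↔ C))) ⊕ B)) = True ⊕ True = False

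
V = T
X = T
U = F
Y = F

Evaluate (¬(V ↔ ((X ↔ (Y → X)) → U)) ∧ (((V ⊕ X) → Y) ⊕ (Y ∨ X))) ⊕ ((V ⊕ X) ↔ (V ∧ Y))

T

Substituting V=T, X=T, U=F, Y=F:
Y → X = F → T = T
X ↔ (Y → X) = T ↔ T = T
(X ↔ (Y → X)) → U = T → F = F
V ↔ ((X ↔ (Y → X)) → U) = T ↔ F = F
¬(V ↔ ((X ↔ (Y → X)) → U)) = ¬F = T
V ⊕ X = T ⊕ T = F
(V ⊕ X) → Y = F → F = T
Y ∨ X = F ∨ T = T
((V ⊕ X) → Y) ⊕ (Y ∨ X) = T ⊕ T = F
¬(V ↔ ((X ↔ (Y → X)) → U)) ∧ (((V ⊕ X) → Y) ⊕ (Y ∨ X)) = T ∧ F = F
V ⊕ X = T ⊕ T = F
V ∧ Y = T ∧ F = F
(V ⊕ X) ↔ (V ∧ Y) = F ↔ F = T
(¬(V ↔ ((X ↔ (Y → X)) → U)) ∧ (((V ⊕ X) → Y) ⊕ (Y ∨ X))) ⊕ ((V ⊕ X) ↔ (V ∧ Y)) = F ⊕ T = T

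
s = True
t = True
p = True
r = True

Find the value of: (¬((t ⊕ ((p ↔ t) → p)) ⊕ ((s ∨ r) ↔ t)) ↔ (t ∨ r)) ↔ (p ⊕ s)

p ↔ t = True ↔ True = True
(p ↔ t) → p = True → True = True
t ⊕ ((p ↔ t) → p) = True ⊕ True = False
s ∨ r = True ∨ True = True
(s ∨ r) ↔ t = True ↔ True = True
(t ⊕ ((p ↔ t) → p)) ⊕ ((s ∨ r) ↔ t) = False ⊕ True = True
¬((t ⊕ ((p ↔ t) → p)) ⊕ ((s ∨ r) ↔ t)) = ¬True = False
t ∨ r = True ∨ True = True
¬((t ⊕ ((p ↔ t) → p)) ⊕ ((s ∨ r) ↔ t)) ↔ (t ∨ r) = False ↔ True = False
p ⊕ s = True ⊕ True = False
(¬((t ⊕ ((p ↔ t) → p)) ⊕ ((s ∨ r) ↔ t)) ↔ (t ∨ r)) ↔ (p ⊕ s) = False ↔ False = True

True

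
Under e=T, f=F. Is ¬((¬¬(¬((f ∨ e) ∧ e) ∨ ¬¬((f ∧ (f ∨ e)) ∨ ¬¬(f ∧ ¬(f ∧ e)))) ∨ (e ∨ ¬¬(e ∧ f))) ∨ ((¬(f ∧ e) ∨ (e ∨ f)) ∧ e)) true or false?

f ∨ e = F ∨ T = T
(f ∨ e) ∧ e = T ∧ T = T
¬((f ∨ e) ∧ e) = ¬T = F
f ∨ e = F ∨ T = T
f ∧ (f ∨ e) = F ∧ T = F
f ∧ e = F ∧ T = F
¬(f ∧ e) = ¬F = T
f ∧ ¬(f ∧ e) = F ∧ T = F
¬(f ∧ ¬(f ∧ e)) = ¬F = T
¬¬(f ∧ ¬(f ∧ e)) = ¬T = F
(f ∧ (f ∨ e)) ∨ ¬¬(f ∧ ¬(f ∧ e)) = F ∨ F = F
¬((f ∧ (f ∨ e)) ∨ ¬¬(f ∧ ¬(f ∧ e))) = ¬F = T
¬¬((f ∧ (f ∨ e)) ∨ ¬¬(f ∧ ¬(f ∧ e))) = ¬T = F
¬((f ∨ e) ∧ e) ∨ ¬¬((f ∧ (f ∨ e)) ∨ ¬¬(f ∧ ¬(f ∧ e))) = F ∨ F = F
¬(¬((f ∨ e) ∧ e) ∨ ¬¬((f ∧ (f ∨ e)) ∨ ¬¬(f ∧ ¬(f ∧ e)))) = ¬F = T
¬¬(¬((f ∨ e) ∧ e) ∨ ¬¬((f ∧ (f ∨ e)) ∨ ¬¬(f ∧ ¬(f ∧ e)))) = ¬T = F
e ∧ f = T ∧ F = F
¬(e ∧ f) = ¬F = T
¬¬(e ∧ f) = ¬T = F
e ∨ ¬¬(e ∧ f) = T ∨ F = T
¬¬(¬((f ∨ e) ∧ e) ∨ ¬¬((f ∧ (f ∨ e)) ∨ ¬¬(f ∧ ¬(f ∧ e)))) ∨ (e ∨ ¬¬(e ∧ f)) = F ∨ T = T
f ∧ e = F ∧ T = F
¬(f ∧ e) = ¬F = T
e ∨ f = T ∨ F = T
¬(f ∧ e) ∨ (e ∨ f) = T ∨ T = T
(¬(f ∧ e) ∨ (e ∨ f)) ∧ e = T ∧ T = T
(¬¬(¬((f ∨ e) ∧ e) ∨ ¬¬((f ∧ (f ∨ e)) ∨ ¬¬(f ∧ ¬(f ∧ e)))) ∨ (e ∨ ¬¬(e ∧ f))) ∨ ((¬(f ∧ e) ∨ (e ∨ f)) ∧ e) = T ∨ T = T
¬((¬¬(¬((f ∨ e) ∧ e) ∨ ¬¬((f ∧ (f ∨ e)) ∨ ¬¬(f ∧ ¬(f ∧ e)))) ∨ (e ∨ ¬¬(e ∧ f))) ∨ ((¬(f ∧ e) ∨ (e ∨ f)) ∧ e)) = ¬T = F

F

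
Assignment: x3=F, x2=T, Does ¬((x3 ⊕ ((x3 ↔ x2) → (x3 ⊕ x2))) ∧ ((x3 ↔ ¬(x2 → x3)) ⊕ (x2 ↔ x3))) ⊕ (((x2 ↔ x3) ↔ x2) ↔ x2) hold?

Substituting x3=F, x2=T:
x3 ↔ x2 = F ↔ T = F
x3 ⊕ x2 = F ⊕ T = T
(x3 ↔ x2) → (x3 ⊕ x2) = F → T = T
x3 ⊕ ((x3 ↔ x2) → (x3 ⊕ x2)) = F ⊕ T = T
x2 → x3 = T → F = F
¬(x2 → x3) = ¬F = T
x3 ↔ ¬(x2 → x3) = F ↔ T = F
x2 ↔ x3 = T ↔ F = F
(x3 ↔ ¬(x2 → x3)) ⊕ (x2 ↔ x3) = F ⊕ F = F
(x3 ⊕ ((x3 ↔ x2) → (x3 ⊕ x2))) ∧ ((x3 ↔ ¬(x2 → x3)) ⊕ (x2 ↔ x3)) = T ∧ F = F
¬((x3 ⊕ ((x3 ↔ x2) → (x3 ⊕ x2))) ∧ ((x3 ↔ ¬(x2 → x3)) ⊕ (x2 ↔ x3))) = ¬F = T
x2 ↔ x3 = T ↔ F = F
(x2 ↔ x3) ↔ x2 = F ↔ T = F
((x2 ↔ x3) ↔ x2) ↔ x2 = F ↔ T = F
¬((x3 ⊕ ((x3 ↔ x2) → (x3 ⊕ x2))) ∧ ((x3 ↔ ¬(x2 → x3)) ⊕ (x2 ↔ x3))) ⊕ (((x2 ↔ x3) ↔ x2) ↔ x2) = T ⊕ F = T

T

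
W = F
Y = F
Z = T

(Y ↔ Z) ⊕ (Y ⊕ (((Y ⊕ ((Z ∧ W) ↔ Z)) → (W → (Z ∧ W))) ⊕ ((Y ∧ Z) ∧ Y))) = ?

T

Y ↔ Z = F ↔ T = F
Z ∧ W = T ∧ F = F
(Z ∧ W) ↔ Z = F ↔ T = F
Y ⊕ ((Z ∧ W) ↔ Z) = F ⊕ F = F
Z ∧ W = T ∧ F = F
W → (Z ∧ W) = F → F = T
(Y ⊕ ((Z ∧ W) ↔ Z)) → (W → (Z ∧ W)) = F → T = T
Y ∧ Z = F ∧ T = F
(Y ∧ Z) ∧ Y = F ∧ F = F
((Y ⊕ ((Z ∧ W) ↔ Z)) → (W → (Z ∧ W))) ⊕ ((Y ∧ Z) ∧ Y) = T ⊕ F = T
Y ⊕ (((Y ⊕ ((Z ∧ W) ↔ Z)) → (W → (Z ∧ W))) ⊕ ((Y ∧ Z) ∧ Y)) = F ⊕ T = T
(Y ↔ Z) ⊕ (Y ⊕ (((Y ⊕ ((Z ∧ W) ↔ Z)) → (W → (Z ∧ W))) ⊕ ((Y ∧ Z) ∧ Y))) = F ⊕ T = T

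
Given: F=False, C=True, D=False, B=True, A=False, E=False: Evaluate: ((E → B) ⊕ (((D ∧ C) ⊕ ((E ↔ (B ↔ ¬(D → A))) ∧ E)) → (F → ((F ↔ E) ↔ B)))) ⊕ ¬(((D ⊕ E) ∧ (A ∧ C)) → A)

E → B = False → True = True
D ∧ C = False ∧ True = False
D → A = False → False = True
¬(D → A) = ¬True = False
B ↔ ¬(D → A) = True ↔ False = False
E ↔ (B ↔ ¬(D → A)) = False ↔ False = True
(E ↔ (B ↔ ¬(D → A))) ∧ E = True ∧ False = False
(D ∧ C) ⊕ ((E ↔ (B ↔ ¬(D → A))) ∧ E) = False ⊕ False = False
F ↔ E = False ↔ False = True
(F ↔ E) ↔ B = True ↔ True = True
F → ((F ↔ E) ↔ B) = False → True = True
((D ∧ C) ⊕ ((E ↔ (B ↔ ¬(D → A))) ∧ E)) → (F → ((F ↔ E) ↔ B)) = False → True = True
(E → B) ⊕ (((D ∧ C) ⊕ ((E ↔ (B ↔ ¬(D → A))) ∧ E)) → (F → ((F ↔ E) ↔ B))) = True ⊕ True = False
D ⊕ E = False ⊕ False = False
A ∧ C = False ∧ True = False
(D ⊕ E) ∧ (A ∧ C) = False ∧ False = False
((D ⊕ E) ∧ (A ∧ C)) → A = False → False = True
¬(((D ⊕ E) ∧ (A ∧ C)) → A) = ¬True = False
((E → B) ⊕ (((D ∧ C) ⊕ ((E ↔ (B ↔ ¬(D → A))) ∧ E)) → (F → ((F ↔ E) ↔ B)))) ⊕ ¬(((D ⊕ E) ∧ (A ∧ C)) → A) = False ⊕ False = False

False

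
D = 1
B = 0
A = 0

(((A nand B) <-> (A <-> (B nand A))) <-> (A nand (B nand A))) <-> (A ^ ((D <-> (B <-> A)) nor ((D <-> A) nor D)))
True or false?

1

A nand B = 0 nand 0 = 1
B nand A = 0 nand 0 = 1
A <-> (B nand A) = 0 <-> 1 = 0
(A nand B) <-> (A <-> (B nand A)) = 1 <-> 0 = 0
B nand A = 0 nand 0 = 1
A nand (B nand A) = 0 nand 1 = 1
((A nand B) <-> (A <-> (B nand A))) <-> (A nand (B nand A)) = 0 <-> 1 = 0
B <-> A = 0 <-> 0 = 1
D <-> (B <-> A) = 1 <-> 1 = 1
D <-> A = 1 <-> 0 = 0
(D <-> A) nor D = 0 nor 1 = 0
(D <-> (B <-> A)) nor ((D <-> A) nor D) = 1 nor 0 = 0
A ^ ((D <-> (B <-> A)) nor ((D <-> A) nor D)) = 0 ^ 0 = 0
(((A nand B) <-> (A <-> (B nand A))) <-> (A nand (B nand A))) <-> (A ^ ((D <-> (B <-> A)) nor ((D <-> A) nor D))) = 0 <-> 0 = 1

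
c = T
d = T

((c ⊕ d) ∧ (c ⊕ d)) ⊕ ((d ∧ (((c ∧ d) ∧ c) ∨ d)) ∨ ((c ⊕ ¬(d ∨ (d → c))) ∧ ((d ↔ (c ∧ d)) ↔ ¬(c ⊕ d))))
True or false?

T

c ⊕ d = T ⊕ T = F
c ⊕ d = T ⊕ T = F
(c ⊕ d) ∧ (c ⊕ d) = F ∧ F = F
c ∧ d = T ∧ T = T
(c ∧ d) ∧ c = T ∧ T = T
((c ∧ d) ∧ c) ∨ d = T ∨ T = T
d ∧ (((c ∧ d) ∧ c) ∨ d) = T ∧ T = T
d → c = T → T = T
d ∨ (d → c) = T ∨ T = T
¬(d ∨ (d → c)) = ¬T = F
c ⊕ ¬(d ∨ (d → c)) = T ⊕ F = T
c ∧ d = T ∧ T = T
d ↔ (c ∧ d) = T ↔ T = T
c ⊕ d = T ⊕ T = F
¬(c ⊕ d) = ¬F = T
(d ↔ (c ∧ d)) ↔ ¬(c ⊕ d) = T ↔ T = T
(c ⊕ ¬(d ∨ (d → c))) ∧ ((d ↔ (c ∧ d)) ↔ ¬(c ⊕ d)) = T ∧ T = T
(d ∧ (((c ∧ d) ∧ c) ∨ d)) ∨ ((c ⊕ ¬(d ∨ (d → c))) ∧ ((d ↔ (c ∧ d)) ↔ ¬(c ⊕ d))) = T ∨ T = T
((c ⊕ d) ∧ (c ⊕ d)) ⊕ ((d ∧ (((c ∧ d) ∧ c) ∨ d)) ∨ ((c ⊕ ¬(d ∨ (d → c))) ∧ ((d ↔ (c ∧ d)) ↔ ¬(c ⊕ d)))) = F ⊕ T = T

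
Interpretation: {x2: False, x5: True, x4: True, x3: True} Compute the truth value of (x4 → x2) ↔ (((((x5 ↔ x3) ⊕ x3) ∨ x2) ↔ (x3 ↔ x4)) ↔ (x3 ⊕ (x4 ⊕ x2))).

x4 → x2 = True → False = False
x5 ↔ x3 = True ↔ True = True
(x5 ↔ x3) ⊕ x3 = True ⊕ True = False
((x5 ↔ x3) ⊕ x3) ∨ x2 = False ∨ False = False
x3 ↔ x4 = True ↔ True = True
(((x5 ↔ x3) ⊕ x3) ∨ x2) ↔ (x3 ↔ x4) = False ↔ True = False
x4 ⊕ x2 = True ⊕ False = True
x3 ⊕ (x4 ⊕ x2) = True ⊕ True = False
((((x5 ↔ x3) ⊕ x3) ∨ x2) ↔ (x3 ↔ x4)) ↔ (x3 ⊕ (x4 ⊕ x2)) = False ↔ False = True
(x4 → x2) ↔ (((((x5 ↔ x3) ⊕ x3) ∨ x2) ↔ (x3 ↔ x4)) ↔ (x3 ⊕ (x4 ⊕ x2))) = False ↔ True = False

False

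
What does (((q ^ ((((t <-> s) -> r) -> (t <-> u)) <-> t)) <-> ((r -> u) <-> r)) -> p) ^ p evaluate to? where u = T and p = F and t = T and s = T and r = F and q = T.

F

t <-> s = T <-> T = T
(t <-> s) -> r = T -> F = F
t <-> u = T <-> T = T
((t <-> s) -> r) -> (t <-> u) = F -> T = T
(((t <-> s) -> r) -> (t <-> u)) <-> t = T <-> T = T
q ^ ((((t <-> s) -> r) -> (t <-> u)) <-> t) = T ^ T = F
r -> u = F -> T = T
(r -> u) <-> r = T <-> F = F
(q ^ ((((t <-> s) -> r) -> (t <-> u)) <-> t)) <-> ((r -> u) <-> r) = F <-> F = T
((q ^ ((((t <-> s) -> r) -> (t <-> u)) <-> t)) <-> ((r -> u) <-> r)) -> p = T -> F = F
(((q ^ ((((t <-> s) -> r) -> (t <-> u)) <-> t)) <-> ((r -> u) <-> r)) -> p) ^ p = F ^ F = F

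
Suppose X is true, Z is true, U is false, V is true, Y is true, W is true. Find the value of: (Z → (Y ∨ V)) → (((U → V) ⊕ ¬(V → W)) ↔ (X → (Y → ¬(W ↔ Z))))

False

Y ∨ V = True ∨ True = True
Z → (Y ∨ V) = True → True = True
U → V = False → True = True
V → W = True → True = True
¬(V → W) = ¬True = False
(U → V) ⊕ ¬(V → W) = True ⊕ False = True
W ↔ Z = True ↔ True = True
¬(W ↔ Z) = ¬True = False
Y → ¬(W ↔ Z) = True → False = False
X → (Y → ¬(W ↔ Z)) = True → False = False
((U → V) ⊕ ¬(V → W)) ↔ (X → (Y → ¬(W ↔ Z))) = True ↔ False = False
(Z → (Y ∨ V)) → (((U → V) ⊕ ¬(V → W)) ↔ (X → (Y → ¬(W ↔ Z)))) = True → False = False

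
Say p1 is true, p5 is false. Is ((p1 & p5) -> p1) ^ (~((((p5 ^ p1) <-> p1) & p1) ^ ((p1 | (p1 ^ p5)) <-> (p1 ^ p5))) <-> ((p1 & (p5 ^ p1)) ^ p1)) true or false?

p1 & p5 = 1 & 0 = 0
(p1 & p5) -> p1 = 0 -> 1 = 1
p5 ^ p1 = 0 ^ 1 = 1
(p5 ^ p1) <-> p1 = 1 <-> 1 = 1
((p5 ^ p1) <-> p1) & p1 = 1 & 1 = 1
p1 ^ p5 = 1 ^ 0 = 1
p1 | (p1 ^ p5) = 1 | 1 = 1
p1 ^ p5 = 1 ^ 0 = 1
(p1 | (p1 ^ p5)) <-> (p1 ^ p5) = 1 <-> 1 = 1
(((p5 ^ p1) <-> p1) & p1) ^ ((p1 | (p1 ^ p5)) <-> (p1 ^ p5)) = 1 ^ 1 = 0
~((((p5 ^ p1) <-> p1) & p1) ^ ((p1 | (p1 ^ p5)) <-> (p1 ^ p5))) = ~0 = 1
p5 ^ p1 = 0 ^ 1 = 1
p1 & (p5 ^ p1) = 1 & 1 = 1
(p1 & (p5 ^ p1)) ^ p1 = 1 ^ 1 = 0
~((((p5 ^ p1) <-> p1) & p1) ^ ((p1 | (p1 ^ p5)) <-> (p1 ^ p5))) <-> ((p1 & (p5 ^ p1)) ^ p1) = 1 <-> 0 = 0
((p1 & p5) -> p1) ^ (~((((p5 ^ p1) <-> p1) & p1) ^ ((p1 | (p1 ^ p5)) <-> (p1 ^ p5))) <-> ((p1 & (p5 ^ p1)) ^ p1)) = 1 ^ 0 = 1

1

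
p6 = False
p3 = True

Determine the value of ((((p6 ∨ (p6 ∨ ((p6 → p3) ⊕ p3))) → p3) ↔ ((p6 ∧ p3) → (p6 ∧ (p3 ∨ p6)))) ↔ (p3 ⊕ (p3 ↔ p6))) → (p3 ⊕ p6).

True

p6 → p3 = False → True = True
(p6 → p3) ⊕ p3 = True ⊕ True = False
p6 ∨ ((p6 → p3) ⊕ p3) = False ∨ False = False
p6 ∨ (p6 ∨ ((p6 → p3) ⊕ p3)) = False ∨ False = False
(p6 ∨ (p6 ∨ ((p6 → p3) ⊕ p3))) → p3 = False → True = True
p6 ∧ p3 = False ∧ True = False
p3 ∨ p6 = True ∨ False = True
p6 ∧ (p3 ∨ p6) = False ∧ True = False
(p6 ∧ p3) → (p6 ∧ (p3 ∨ p6)) = False → False = True
((p6 ∨ (p6 ∨ ((p6 → p3) ⊕ p3))) → p3) ↔ ((p6 ∧ p3) → (p6 ∧ (p3 ∨ p6))) = True ↔ True = True
p3 ↔ p6 = True ↔ False = False
p3 ⊕ (p3 ↔ p6) = True ⊕ False = True
(((p6 ∨ (p6 ∨ ((p6 → p3) ⊕ p3))) → p3) ↔ ((p6 ∧ p3) → (p6 ∧ (p3 ∨ p6)))) ↔ (p3 ⊕ (p3 ↔ p6)) = True ↔ True = True
p3 ⊕ p6 = True ⊕ False = True
((((p6 ∨ (p6 ∨ ((p6 → p3) ⊕ p3))) → p3) ↔ ((p6 ∧ p3) → (p6 ∧ (p3 ∨ p6)))) ↔ (p3 ⊕ (p3 ↔ p6))) → (p3 ⊕ p6) = True → True = True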